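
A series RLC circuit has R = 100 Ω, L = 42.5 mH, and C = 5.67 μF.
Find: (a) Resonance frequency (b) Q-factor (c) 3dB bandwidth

Step 1 — Resonance condition Im(Z)=0 gives ω₀ = 1/√(LC).
Step 2 — ω₀ = 1/√(0.0425·5.67e-06) = 2037 rad/s.
Step 3 — f₀ = ω₀/(2π) = 324.2 Hz.
Step 4 — Series Q: Q = ω₀L/R = 2037·0.0425/100 = 0.8658.
Step 5 — 3dB bandwidth: Δω = ω₀/Q = 2353 rad/s; BW = Δω/(2π) = 374.5 Hz.

(a) f₀ = 324.2 Hz  (b) Q = 0.8658  (c) BW = 374.5 Hz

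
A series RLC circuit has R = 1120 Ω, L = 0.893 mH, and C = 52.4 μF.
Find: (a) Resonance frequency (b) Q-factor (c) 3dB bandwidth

Step 1 — Resonance: ω₀ = 1/√(LC) = 1/√(0.000893·5.24e-05) = 4623 rad/s.
Step 2 — f₀ = ω₀/(2π) = 735.7 Hz.
Step 3 — Series Q: Q = ω₀L/R = 4623·0.000893/1120 = 0.003686.
Step 4 — Bandwidth: Δω = ω₀/Q = 1.254e+06 rad/s; BW = Δω/(2π) = 1.996e+05 Hz.

(a) f₀ = 735.7 Hz  (b) Q = 0.003686  (c) BW = 1.996e+05 Hz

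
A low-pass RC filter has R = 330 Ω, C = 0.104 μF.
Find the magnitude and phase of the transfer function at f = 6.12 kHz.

Step 1 — Angular frequency: ω = 2π·6120 = 3.845e+04 rad/s.
Step 2 — Transfer function: H(jω) = 1/(1 + jωRC).
Step 3 — Denominator: 1 + jωRC = 1 + j·3.845e+04·330·1.04e-07 = 1 + j1.32.
Step 4 — H = 0.3647 - j0.4814.
Step 5 — Magnitude: |H| = 0.6039 (-4.4 dB); phase: φ = -52.8°.

|H| = 0.6039 (-4.4 dB), φ = -52.8°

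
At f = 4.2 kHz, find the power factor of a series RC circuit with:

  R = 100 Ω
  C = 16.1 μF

Step 1 — Angular frequency: ω = 2π·f = 2π·4200 = 2.639e+04 rad/s.
Step 2 — Component impedances:
  R: Z = R = 100 Ω
  C: Z = 1/(jωC) = -j/(ω·C) = 0 - j2.354 Ω
Step 3 — Series combination: Z_total = R + C = 100 - j2.354 Ω = 100∠-1.3° Ω.
Step 4 — Power factor: PF = cos(φ) = Re(Z)/|Z| = 100/100.03 = 0.9997.
Step 5 — Type: Im(Z) = -2.354 ⇒ leading (phase φ = -1.3°).

PF = 0.9997 (leading, φ = -1.3°)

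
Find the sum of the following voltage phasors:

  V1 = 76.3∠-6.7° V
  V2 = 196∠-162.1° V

Step 1 — Convert each phasor to rectangular form:
  V1 = 76.3·(cos(-6.7°) + j·sin(-6.7°)) = 75.78 - j8.902 V
  V2 = 196·(cos(-162.1°) + j·sin(-162.1°)) = -186.5 - j60.24 V
Step 2 — Sum components: V_total = -110.7 - j69.14 V.
Step 3 — Convert to polar: |V_total| = 130.5 V, ∠V_total = -148.0°.

V_total = 130.5∠-148.0° V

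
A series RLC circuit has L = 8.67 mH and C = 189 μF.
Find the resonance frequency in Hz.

Step 1 — Resonance condition Im(Z)=0 gives ω₀ = 1/√(LC).
Step 2 — ω₀ = 1/√(0.00867·0.000189) = 781.2 rad/s.
Step 3 — f₀ = ω₀/(2π) = 124.3 Hz.

f₀ = 124.3 Hz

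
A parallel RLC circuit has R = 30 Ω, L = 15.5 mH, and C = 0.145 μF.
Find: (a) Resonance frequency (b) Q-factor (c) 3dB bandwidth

Step 1 — Resonance: ω₀ = 1/√(LC) = 1/√(0.0155·1.45e-07) = 2.109e+04 rad/s.
Step 2 — f₀ = ω₀/(2π) = 3357 Hz.
Step 3 — Parallel Q: Q = R/(ω₀L) = 30/(2.109e+04·0.0155) = 0.09176.
Step 4 — Bandwidth: Δω = ω₀/Q = 2.299e+05 rad/s; BW = Δω/(2π) = 3.659e+04 Hz.

(a) f₀ = 3357 Hz  (b) Q = 0.09176  (c) BW = 3.659e+04 Hz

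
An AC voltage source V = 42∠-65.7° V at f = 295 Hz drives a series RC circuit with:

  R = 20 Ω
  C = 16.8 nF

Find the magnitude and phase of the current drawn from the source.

Step 1 — Angular frequency: ω = 2π·f = 2π·295 = 1854 rad/s.
Step 2 — Component impedances:
  R: Z = R = 20 Ω
  C: Z = 1/(jωC) = -j/(ω·C) = 0 - j3.211e+04 Ω
Step 3 — Series combination: Z_total = R + C = 20 - j3.211e+04 Ω = 3.211e+04∠-90.0° Ω.
Step 4 — Source phasor: V = 42∠-65.7° V = 17.28 - j38.28 V.
Step 5 — Ohm's law: I = V / Z_total = (17.28 - j38.28) / (20 - j3.211e+04) = 0.001192 + j0.0005375 A.
Step 6 — Convert to polar: |I| = 0.001308 A, ∠I = 24.3°.

I = 0.001308∠24.3° A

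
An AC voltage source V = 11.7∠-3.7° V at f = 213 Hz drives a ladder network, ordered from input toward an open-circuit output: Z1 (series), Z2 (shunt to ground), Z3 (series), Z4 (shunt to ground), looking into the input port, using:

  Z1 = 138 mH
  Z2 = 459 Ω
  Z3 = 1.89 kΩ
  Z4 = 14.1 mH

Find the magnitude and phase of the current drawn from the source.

Step 1 — Angular frequency: ω = 2π·f = 2π·213 = 1338 rad/s.
Step 2 — Component impedances:
  Z1: Z = jωL = j·1338·0.138 = 0 + j184.7 Ω
  Z2: Z = R = 459 Ω
  Z3: Z = R = 1890 Ω
  Z4: Z = jωL = j·1338·0.0141 = 0 + j18.87 Ω
Step 3 — Ladder network (open output): work backward from the far end, alternating series and parallel combinations. Z_in = 369.3 + j185.4 Ω = 413.2∠26.7° Ω.
Step 4 — Source phasor: V = 11.7∠-3.7° V = 11.68 - j0.755 V.
Step 5 — Ohm's law: I = V / Z_total = (11.68 - j0.755) / (369.3 + j185.4) = 0.02443 - j0.01431 A.
Step 6 — Convert to polar: |I| = 0.02831 A, ∠I = -30.4°.

I = 0.02831∠-30.4° A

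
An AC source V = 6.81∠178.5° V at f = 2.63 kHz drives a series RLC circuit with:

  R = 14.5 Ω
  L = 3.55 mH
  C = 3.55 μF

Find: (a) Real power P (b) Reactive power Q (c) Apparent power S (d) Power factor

Step 1 — Angular frequency: ω = 2π·f = 2π·2630 = 1.652e+04 rad/s.
Step 2 — Component impedances:
  R: Z = R = 14.5 Ω
  L: Z = jωL = j·1.652e+04·0.00355 = 0 + j58.66 Ω
  C: Z = 1/(jωC) = -j/(ω·C) = 0 - j17.05 Ω
Step 3 — Series combination: Z_total = R + L + C = 14.5 + j41.62 Ω = 44.07∠70.8° Ω.
Step 4 — Source phasor: V = 6.81∠178.5° V = -6.808 + j0.1783 V.
Step 5 — Current: I = V / Z = -0.04701 + j0.1472 A = 0.1545∠107.7° A.
Step 6 — Complex power: S = V·I* = 0.3462 + j0.9937 VA.
Step 7 — Real power: P = Re(S) = 0.3462 W.
Step 8 — Reactive power: Q = Im(S) = 0.9937 VAR.
Step 9 — Apparent power: |S| = 1.052 VA.
Step 10 — Power factor: PF = P/|S| = 0.329 (lagging).

(a) P = 0.3462 W  (b) Q = 0.9937 VAR  (c) S = 1.052 VA  (d) PF = 0.329 (lagging)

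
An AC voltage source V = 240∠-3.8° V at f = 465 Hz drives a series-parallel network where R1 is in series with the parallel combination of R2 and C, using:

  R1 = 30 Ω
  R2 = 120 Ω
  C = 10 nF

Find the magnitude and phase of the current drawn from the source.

Step 1 — Angular frequency: ω = 2π·f = 2π·465 = 2922 rad/s.
Step 2 — Component impedances:
  R1: Z = R = 30 Ω
  R2: Z = R = 120 Ω
  C: Z = 1/(jωC) = -j/(ω·C) = 0 - j3.423e+04 Ω
Step 3 — Parallel branch: R2 || C = 1/(1/R2 + 1/C) = 120 - j0.4207 Ω.
Step 4 — Series with R1: Z_total = R1 + (R2 || C) = 150 - j0.4207 Ω = 150∠-0.2° Ω.
Step 5 — Source phasor: V = 240∠-3.8° V = 239.5 - j15.91 V.
Step 6 — Ohm's law: I = V / Z_total = (239.5 - j15.91) / (150 - j0.4207) = 1.597 - j0.1016 A.
Step 7 — Convert to polar: |I| = 1.6 A, ∠I = -3.6°.

I = 1.6∠-3.6° A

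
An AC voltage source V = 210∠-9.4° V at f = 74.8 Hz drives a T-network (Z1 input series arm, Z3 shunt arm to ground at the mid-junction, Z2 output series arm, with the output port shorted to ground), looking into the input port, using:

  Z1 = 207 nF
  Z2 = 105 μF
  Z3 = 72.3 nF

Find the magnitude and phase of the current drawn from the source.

Step 1 — Angular frequency: ω = 2π·f = 2π·74.8 = 470 rad/s.
Step 2 — Component impedances:
  Z1: Z = 1/(jωC) = -j/(ω·C) = 0 - j1.028e+04 Ω
  Z2: Z = 1/(jωC) = -j/(ω·C) = 0 - j20.26 Ω
  Z3: Z = 1/(jωC) = -j/(ω·C) = 0 - j2.943e+04 Ω
Step 3 — With the output port shorted to ground, the output series arm Z2 runs from the junction to ground; the shunt arm Z3 also runs from the junction to ground. They appear in parallel: Z3 || Z2 = 0 - j20.25 Ω.
Step 4 — Series with input arm Z1: Z_in = Z1 + (Z3 || Z2) = 0 - j1.03e+04 Ω = 1.03e+04∠-90.0° Ω.
Step 5 — Source phasor: V = 210∠-9.4° V = 207.2 - j34.3 V.
Step 6 — Ohm's law: I = V / Z_total = (207.2 - j34.3) / (0 - j1.03e+04) = 0.00333 + j0.02012 A.
Step 7 — Convert to polar: |I| = 0.02039 A, ∠I = 80.6°.

I = 0.02039∠80.6° A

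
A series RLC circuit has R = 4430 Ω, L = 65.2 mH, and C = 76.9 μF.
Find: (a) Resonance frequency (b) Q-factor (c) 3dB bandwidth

Step 1 — Resonance condition Im(Z)=0 gives ω₀ = 1/√(LC).
Step 2 — ω₀ = 1/√(0.0652·7.69e-05) = 446.6 rad/s.
Step 3 — f₀ = ω₀/(2π) = 71.08 Hz.
Step 4 — Series Q: Q = ω₀L/R = 446.6·0.0652/4430 = 0.006573.
Step 5 — 3dB bandwidth: Δω = ω₀/Q = 6.794e+04 rad/s; BW = Δω/(2π) = 1.081e+04 Hz.

(a) f₀ = 71.08 Hz  (b) Q = 0.006573  (c) BW = 1.081e+04 Hz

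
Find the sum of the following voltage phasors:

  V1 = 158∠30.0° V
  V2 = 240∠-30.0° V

Step 1 — Convert each phasor to rectangular form:
  V1 = 158·(cos(30.0°) + j·sin(30.0°)) = 136.8 + j79 V
  V2 = 240·(cos(-30.0°) + j·sin(-30.0°)) = 207.8 - j120 V
Step 2 — Sum components: V_total = 344.7 - j41 V.
Step 3 — Convert to polar: |V_total| = 347.1 V, ∠V_total = -6.8°.

V_total = 347.1∠-6.8° V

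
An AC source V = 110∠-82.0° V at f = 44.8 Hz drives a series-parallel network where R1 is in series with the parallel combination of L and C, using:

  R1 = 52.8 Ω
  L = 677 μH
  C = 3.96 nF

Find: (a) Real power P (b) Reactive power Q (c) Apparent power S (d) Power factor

Step 1 — Angular frequency: ω = 2π·f = 2π·44.8 = 281.5 rad/s.
Step 2 — Component impedances:
  R1: Z = R = 52.8 Ω
  L: Z = jωL = j·281.5·0.000677 = 0 + j0.1906 Ω
  C: Z = 1/(jωC) = -j/(ω·C) = 0 - j8.971e+05 Ω
Step 3 — Parallel branch: L || C = 1/(1/L + 1/C) = 0 + j0.1906 Ω.
Step 4 — Series with R1: Z_total = R1 + (L || C) = 52.8 + j0.1906 Ω = 52.8∠0.2° Ω.
Step 5 — Source phasor: V = 110∠-82.0° V = 15.31 - j108.9 V.
Step 6 — Current: I = V / Z = 0.2825 - j2.064 A = 2.083∠-82.2° A.
Step 7 — Complex power: S = V·I* = 229.2 + j0.8271 VA.
Step 8 — Real power: P = Re(S) = 229.2 W.
Step 9 — Reactive power: Q = Im(S) = 0.8271 VAR.
Step 10 — Apparent power: |S| = 229.2 VA.
Step 11 — Power factor: PF = P/|S| = 1 (lagging).

(a) P = 229.2 W  (b) Q = 0.8271 VAR  (c) S = 229.2 VA  (d) PF = 1 (lagging)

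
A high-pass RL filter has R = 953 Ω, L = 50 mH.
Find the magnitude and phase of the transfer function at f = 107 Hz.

Step 1 — Angular frequency: ω = 2π·107 = 672.3 rad/s.
Step 2 — Transfer function: H(jω) = jωL/(R + jωL).
Step 3 — Numerator jωL = j·33.62; denominator R + jωL = 953 + j33.62.
Step 4 — H = 0.001243 + j0.03523.
Step 5 — Magnitude: |H| = 0.03525 (-29.1 dB); phase: φ = 88.0°.

|H| = 0.03525 (-29.1 dB), φ = 88.0°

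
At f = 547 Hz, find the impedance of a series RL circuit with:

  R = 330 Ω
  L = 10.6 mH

Step 1 — Angular frequency: ω = 2π·f = 2π·547 = 3437 rad/s.
Step 2 — Component impedances:
  R: Z = R = 330 Ω
  L: Z = jωL = j·3437·0.0106 = 0 + j36.43 Ω
Step 3 — Series combination: Z_total = R + L = 330 + j36.43 Ω = 332∠6.3° Ω.

Z = 330 + j36.43 Ω = 332∠6.3° Ω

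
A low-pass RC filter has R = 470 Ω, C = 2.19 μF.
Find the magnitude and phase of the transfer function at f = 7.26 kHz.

Step 1 — Angular frequency: ω = 2π·7260 = 4.562e+04 rad/s.
Step 2 — Transfer function: H(jω) = 1/(1 + jωRC).
Step 3 — Denominator: 1 + jωRC = 1 + j·4.562e+04·470·2.19e-06 = 1 + j46.95.
Step 4 — H = 0.0004534 - j0.02129.
Step 5 — Magnitude: |H| = 0.02129 (-33.4 dB); phase: φ = -88.8°.

|H| = 0.02129 (-33.4 dB), φ = -88.8°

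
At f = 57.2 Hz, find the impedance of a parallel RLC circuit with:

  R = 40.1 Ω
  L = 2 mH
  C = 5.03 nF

Step 1 — Angular frequency: ω = 2π·f = 2π·57.2 = 359.4 rad/s.
Step 2 — Component impedances:
  R: Z = R = 40.1 Ω
  L: Z = jωL = j·359.4·0.002 = 0 + j0.7188 Ω
  C: Z = 1/(jωC) = -j/(ω·C) = 0 - j5.532e+05 Ω
Step 3 — Parallel combination: 1/Z_total = 1/R + 1/L + 1/C; Z_total = 0.01288 + j0.7186 Ω = 0.7187∠89.0° Ω.

Z = 0.01288 + j0.7186 Ω = 0.7187∠89.0° Ω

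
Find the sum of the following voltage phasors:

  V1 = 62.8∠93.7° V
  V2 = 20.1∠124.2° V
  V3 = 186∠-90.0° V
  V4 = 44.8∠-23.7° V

Step 1 — Convert each phasor to rectangular form:
  V1 = 62.8·(cos(93.7°) + j·sin(93.7°)) = -4.053 + j62.67 V
  V2 = 20.1·(cos(124.2°) + j·sin(124.2°)) = -11.3 + j16.62 V
  V3 = 186·(cos(-90.0°) + j·sin(-90.0°)) = 0 - j186 V
  V4 = 44.8·(cos(-23.7°) + j·sin(-23.7°)) = 41.02 - j18.01 V
Step 2 — Sum components: V_total = 25.67 - j124.7 V.
Step 3 — Convert to polar: |V_total| = 127.3 V, ∠V_total = -78.4°.

V_total = 127.3∠-78.4° V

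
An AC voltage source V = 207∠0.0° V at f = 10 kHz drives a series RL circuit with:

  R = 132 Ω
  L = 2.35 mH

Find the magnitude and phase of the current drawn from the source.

Step 1 — Angular frequency: ω = 2π·f = 2π·1e+04 = 6.283e+04 rad/s.
Step 2 — Component impedances:
  R: Z = R = 132 Ω
  L: Z = jωL = j·6.283e+04·0.00235 = 0 + j147.7 Ω
Step 3 — Series combination: Z_total = R + L = 132 + j147.7 Ω = 198.1∠48.2° Ω.
Step 4 — Source phasor: V = 207∠0.0° V = 207 V.
Step 5 — Ohm's law: I = V / Z_total = (207) / (132 + j147.7) = 0.6966 - j0.7792 A.
Step 6 — Convert to polar: |I| = 1.045 A, ∠I = -48.2°.

I = 1.045∠-48.2° A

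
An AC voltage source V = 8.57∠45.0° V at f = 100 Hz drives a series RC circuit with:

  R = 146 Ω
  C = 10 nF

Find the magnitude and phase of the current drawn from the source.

Step 1 — Angular frequency: ω = 2π·f = 2π·100 = 628.3 rad/s.
Step 2 — Component impedances:
  R: Z = R = 146 Ω
  C: Z = 1/(jωC) = -j/(ω·C) = 0 - j1.592e+05 Ω
Step 3 — Series combination: Z_total = R + C = 146 - j1.592e+05 Ω = 1.592e+05∠-89.9° Ω.
Step 4 — Source phasor: V = 8.57∠45.0° V = 6.06 + j6.06 V.
Step 5 — Ohm's law: I = V / Z_total = (6.06 + j6.06) / (146 - j1.592e+05) = -3.804e-05 + j3.811e-05 A.
Step 6 — Convert to polar: |I| = 5.385e-05 A, ∠I = 134.9°.

I = 5.385e-05∠134.9° A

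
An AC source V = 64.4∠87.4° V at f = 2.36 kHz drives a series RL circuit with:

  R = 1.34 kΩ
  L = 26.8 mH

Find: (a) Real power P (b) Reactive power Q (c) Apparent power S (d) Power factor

Step 1 — Angular frequency: ω = 2π·f = 2π·2360 = 1.483e+04 rad/s.
Step 2 — Component impedances:
  R: Z = R = 1340 Ω
  L: Z = jωL = j·1.483e+04·0.0268 = 0 + j397.4 Ω
Step 3 — Series combination: Z_total = R + L = 1340 + j397.4 Ω = 1398∠16.5° Ω.
Step 4 — Source phasor: V = 64.4∠87.4° V = 2.921 + j64.33 V.
Step 5 — Current: I = V / Z = 0.01509 + j0.04353 A = 0.04608∠70.9° A.
Step 6 — Complex power: S = V·I* = 2.845 + j0.8437 VA.
Step 7 — Real power: P = Re(S) = 2.845 W.
Step 8 — Reactive power: Q = Im(S) = 0.8437 VAR.
Step 9 — Apparent power: |S| = 2.967 VA.
Step 10 — Power factor: PF = P/|S| = 0.9587 (lagging).

(a) P = 2.845 W  (b) Q = 0.8437 VAR  (c) S = 2.967 VA  (d) PF = 0.9587 (lagging)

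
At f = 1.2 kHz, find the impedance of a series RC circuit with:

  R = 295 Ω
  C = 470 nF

Step 1 — Angular frequency: ω = 2π·f = 2π·1200 = 7540 rad/s.
Step 2 — Component impedances:
  R: Z = R = 295 Ω
  C: Z = 1/(jωC) = -j/(ω·C) = 0 - j282.2 Ω
Step 3 — Series combination: Z_total = R + C = 295 - j282.2 Ω = 408.2∠-43.7° Ω.

Z = 295 - j282.2 Ω = 408.2∠-43.7° Ω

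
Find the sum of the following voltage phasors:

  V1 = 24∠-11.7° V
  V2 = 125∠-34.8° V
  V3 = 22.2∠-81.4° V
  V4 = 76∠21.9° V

Step 1 — Convert each phasor to rectangular form:
  V1 = 24·(cos(-11.7°) + j·sin(-11.7°)) = 23.5 - j4.867 V
  V2 = 125·(cos(-34.8°) + j·sin(-34.8°)) = 102.6 - j71.34 V
  V3 = 22.2·(cos(-81.4°) + j·sin(-81.4°)) = 3.32 - j21.95 V
  V4 = 76·(cos(21.9°) + j·sin(21.9°)) = 70.52 + j28.35 V
Step 2 — Sum components: V_total = 200 - j69.81 V.
Step 3 — Convert to polar: |V_total| = 211.8 V, ∠V_total = -19.2°.

V_total = 211.8∠-19.2° V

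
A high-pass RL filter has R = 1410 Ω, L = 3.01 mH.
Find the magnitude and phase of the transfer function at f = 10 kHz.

Step 1 — Angular frequency: ω = 2π·1e+04 = 6.283e+04 rad/s.
Step 2 — Transfer function: H(jω) = jωL/(R + jωL).
Step 3 — Numerator jωL = j·189.1; denominator R + jωL = 1410 + j189.1.
Step 4 — H = 0.01767 + j0.1318.
Step 5 — Magnitude: |H| = 0.1329 (-17.5 dB); phase: φ = 82.4°.

|H| = 0.1329 (-17.5 dB), φ = 82.4°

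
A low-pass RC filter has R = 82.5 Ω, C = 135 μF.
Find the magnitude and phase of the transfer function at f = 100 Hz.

Step 1 — Angular frequency: ω = 2π·100 = 628.3 rad/s.
Step 2 — Transfer function: H(jω) = 1/(1 + jωRC).
Step 3 — Denominator: 1 + jωRC = 1 + j·628.3·82.5·0.000135 = 1 + j6.998.
Step 4 — H = 0.02001 - j0.14.
Step 5 — Magnitude: |H| = 0.1415 (-17.0 dB); phase: φ = -81.9°.

|H| = 0.1415 (-17.0 dB), φ = -81.9°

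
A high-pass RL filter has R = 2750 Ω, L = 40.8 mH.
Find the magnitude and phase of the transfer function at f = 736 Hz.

Step 1 — Angular frequency: ω = 2π·736 = 4624 rad/s.
Step 2 — Transfer function: H(jω) = jωL/(R + jωL).
Step 3 — Numerator jωL = j·188.7; denominator R + jωL = 2750 + j188.7.
Step 4 — H = 0.004685 + j0.06829.
Step 5 — Magnitude: |H| = 0.06845 (-23.3 dB); phase: φ = 86.1°.

|H| = 0.06845 (-23.3 dB), φ = 86.1°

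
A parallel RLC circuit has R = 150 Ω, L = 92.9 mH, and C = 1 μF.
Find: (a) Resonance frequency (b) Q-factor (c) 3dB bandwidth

Step 1 — Resonance: ω₀ = 1/√(LC) = 1/√(0.0929·1e-06) = 3281 rad/s.
Step 2 — f₀ = ω₀/(2π) = 522.2 Hz.
Step 3 — Parallel Q: Q = R/(ω₀L) = 150/(3281·0.0929) = 0.4921.
Step 4 — Bandwidth: Δω = ω₀/Q = 6667 rad/s; BW = Δω/(2π) = 1061 Hz.

(a) f₀ = 522.2 Hz  (b) Q = 0.4921  (c) BW = 1061 Hz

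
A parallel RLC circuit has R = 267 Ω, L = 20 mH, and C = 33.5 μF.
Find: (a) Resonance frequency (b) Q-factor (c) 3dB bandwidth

Step 1 — Resonance: ω₀ = 1/√(LC) = 1/√(0.02·3.35e-05) = 1222 rad/s.
Step 2 — f₀ = ω₀/(2π) = 194.4 Hz.
Step 3 — Parallel Q: Q = R/(ω₀L) = 267/(1222·0.02) = 10.93.
Step 4 — Bandwidth: Δω = ω₀/Q = 111.8 rad/s; BW = Δω/(2π) = 17.79 Hz.

(a) f₀ = 194.4 Hz  (b) Q = 10.93  (c) BW = 17.79 Hz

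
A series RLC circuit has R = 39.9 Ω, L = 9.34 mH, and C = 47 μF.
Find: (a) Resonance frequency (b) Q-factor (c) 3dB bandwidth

Step 1 — Resonance condition Im(Z)=0 gives ω₀ = 1/√(LC).
Step 2 — ω₀ = 1/√(0.00934·4.7e-05) = 1509 rad/s.
Step 3 — f₀ = ω₀/(2π) = 240.2 Hz.
Step 4 — Series Q: Q = ω₀L/R = 1509·0.00934/39.9 = 0.3533.
Step 5 — 3dB bandwidth: Δω = ω₀/Q = 4272 rad/s; BW = Δω/(2π) = 679.9 Hz.

(a) f₀ = 240.2 Hz  (b) Q = 0.3533  (c) BW = 679.9 Hz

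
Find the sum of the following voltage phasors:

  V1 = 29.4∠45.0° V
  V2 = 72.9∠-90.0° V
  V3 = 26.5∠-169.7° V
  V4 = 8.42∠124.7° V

Step 1 — Convert each phasor to rectangular form:
  V1 = 29.4·(cos(45.0°) + j·sin(45.0°)) = 20.79 + j20.79 V
  V2 = 72.9·(cos(-90.0°) + j·sin(-90.0°)) = 0 - j72.9 V
  V3 = 26.5·(cos(-169.7°) + j·sin(-169.7°)) = -26.07 - j4.738 V
  V4 = 8.42·(cos(124.7°) + j·sin(124.7°)) = -4.793 + j6.922 V
Step 2 — Sum components: V_total = -10.08 - j49.93 V.
Step 3 — Convert to polar: |V_total| = 50.93 V, ∠V_total = -101.4°.

V_total = 50.93∠-101.4° V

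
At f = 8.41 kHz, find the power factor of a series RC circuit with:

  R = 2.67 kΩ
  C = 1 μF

Step 1 — Angular frequency: ω = 2π·f = 2π·8410 = 5.284e+04 rad/s.
Step 2 — Component impedances:
  R: Z = R = 2670 Ω
  C: Z = 1/(jωC) = -j/(ω·C) = 0 - j18.92 Ω
Step 3 — Series combination: Z_total = R + C = 2670 - j18.92 Ω = 2670∠-0.4° Ω.
Step 4 — Power factor: PF = cos(φ) = Re(Z)/|Z| = 2670/2670 = 1.
Step 5 — Type: Im(Z) = -18.92 ⇒ leading (phase φ = -0.4°).

PF = 1 (leading, φ = -0.4°)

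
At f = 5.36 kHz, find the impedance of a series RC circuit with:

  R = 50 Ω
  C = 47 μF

Step 1 — Angular frequency: ω = 2π·f = 2π·5360 = 3.368e+04 rad/s.
Step 2 — Component impedances:
  R: Z = R = 50 Ω
  C: Z = 1/(jωC) = -j/(ω·C) = 0 - j0.6318 Ω
Step 3 — Series combination: Z_total = R + C = 50 - j0.6318 Ω = 50∠-0.7° Ω.

Z = 50 - j0.6318 Ω = 50∠-0.7° Ω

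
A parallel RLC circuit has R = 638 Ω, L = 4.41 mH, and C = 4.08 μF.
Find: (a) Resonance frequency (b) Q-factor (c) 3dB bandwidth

Step 1 — Resonance: ω₀ = 1/√(LC) = 1/√(0.00441·4.08e-06) = 7455 rad/s.
Step 2 — f₀ = ω₀/(2π) = 1187 Hz.
Step 3 — Parallel Q: Q = R/(ω₀L) = 638/(7455·0.00441) = 19.41.
Step 4 — Bandwidth: Δω = ω₀/Q = 384.2 rad/s; BW = Δω/(2π) = 61.14 Hz.

(a) f₀ = 1187 Hz  (b) Q = 19.41  (c) BW = 61.14 Hz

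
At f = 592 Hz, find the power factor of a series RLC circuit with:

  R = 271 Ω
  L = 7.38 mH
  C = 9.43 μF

Step 1 — Angular frequency: ω = 2π·f = 2π·592 = 3720 rad/s.
Step 2 — Component impedances:
  R: Z = R = 271 Ω
  L: Z = jωL = j·3720·0.00738 = 0 + j27.45 Ω
  C: Z = 1/(jωC) = -j/(ω·C) = 0 - j28.51 Ω
Step 3 — Series combination: Z_total = R + L + C = 271 - j1.058 Ω = 271∠-0.2° Ω.
Step 4 — Power factor: PF = cos(φ) = Re(Z)/|Z| = 271/271 = 1.
Step 5 — Type: Im(Z) = -1.058 ⇒ leading (phase φ = -0.2°).

PF = 1 (leading, φ = -0.2°)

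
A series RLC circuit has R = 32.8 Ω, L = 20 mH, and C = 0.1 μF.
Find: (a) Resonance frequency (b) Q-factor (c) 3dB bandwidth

Step 1 — Resonance: ω₀ = 1/√(LC) = 1/√(0.02·1e-07) = 2.236e+04 rad/s.
Step 2 — f₀ = ω₀/(2π) = 3559 Hz.
Step 3 — Series Q: Q = ω₀L/R = 2.236e+04·0.02/32.8 = 13.63.
Step 4 — Bandwidth: Δω = ω₀/Q = 1640 rad/s; BW = Δω/(2π) = 261 Hz.

(a) f₀ = 3559 Hz  (b) Q = 13.63  (c) BW = 261 Hz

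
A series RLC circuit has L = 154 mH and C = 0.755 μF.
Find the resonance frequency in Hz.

Step 1 — Resonance condition Im(Z)=0 gives ω₀ = 1/√(LC).
Step 2 — ω₀ = 1/√(0.154·7.55e-07) = 2933 rad/s.
Step 3 — f₀ = ω₀/(2π) = 466.8 Hz.

f₀ = 466.8 Hz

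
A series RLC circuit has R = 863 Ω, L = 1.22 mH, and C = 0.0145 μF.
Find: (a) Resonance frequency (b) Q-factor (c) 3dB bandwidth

Step 1 — Resonance condition Im(Z)=0 gives ω₀ = 1/√(LC).
Step 2 — ω₀ = 1/√(0.00122·1.45e-08) = 2.378e+05 rad/s.
Step 3 — f₀ = ω₀/(2π) = 3.784e+04 Hz.
Step 4 — Series Q: Q = ω₀L/R = 2.378e+05·0.00122/863 = 0.3361.
Step 5 — 3dB bandwidth: Δω = ω₀/Q = 7.074e+05 rad/s; BW = Δω/(2π) = 1.126e+05 Hz.

(a) f₀ = 3.784e+04 Hz  (b) Q = 0.3361  (c) BW = 1.126e+05 Hz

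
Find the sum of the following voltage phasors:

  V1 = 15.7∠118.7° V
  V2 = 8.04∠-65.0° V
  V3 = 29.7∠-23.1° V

Step 1 — Convert each phasor to rectangular form:
  V1 = 15.7·(cos(118.7°) + j·sin(118.7°)) = -7.54 + j13.77 V
  V2 = 8.04·(cos(-65.0°) + j·sin(-65.0°)) = 3.398 - j7.287 V
  V3 = 29.7·(cos(-23.1°) + j·sin(-23.1°)) = 27.32 - j11.65 V
Step 2 — Sum components: V_total = 23.18 - j5.168 V.
Step 3 — Convert to polar: |V_total| = 23.75 V, ∠V_total = -12.6°.

V_total = 23.75∠-12.6° V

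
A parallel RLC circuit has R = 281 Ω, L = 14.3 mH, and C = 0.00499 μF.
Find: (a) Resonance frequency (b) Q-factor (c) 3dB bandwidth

Step 1 — Resonance: ω₀ = 1/√(LC) = 1/√(0.0143·4.99e-09) = 1.184e+05 rad/s.
Step 2 — f₀ = ω₀/(2π) = 1.884e+04 Hz.
Step 3 — Parallel Q: Q = R/(ω₀L) = 281/(1.184e+05·0.0143) = 0.166.
Step 4 — Bandwidth: Δω = ω₀/Q = 7.132e+05 rad/s; BW = Δω/(2π) = 1.135e+05 Hz.

(a) f₀ = 1.884e+04 Hz  (b) Q = 0.166  (c) BW = 1.135e+05 Hz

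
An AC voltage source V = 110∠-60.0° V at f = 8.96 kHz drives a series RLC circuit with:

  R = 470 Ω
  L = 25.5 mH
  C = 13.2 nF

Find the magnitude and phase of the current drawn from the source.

Step 1 — Angular frequency: ω = 2π·f = 2π·8960 = 5.63e+04 rad/s.
Step 2 — Component impedances:
  R: Z = R = 470 Ω
  L: Z = jωL = j·5.63e+04·0.0255 = 0 + j1436 Ω
  C: Z = 1/(jωC) = -j/(ω·C) = 0 - j1346 Ω
Step 3 — Series combination: Z_total = R + L + C = 470 + j89.91 Ω = 478.5∠10.8° Ω.
Step 4 — Source phasor: V = 110∠-60.0° V = 55 - j95.26 V.
Step 5 — Ohm's law: I = V / Z_total = (55 - j95.26) / (470 + j89.91) = 0.07548 - j0.2171 A.
Step 6 — Convert to polar: |I| = 0.2299 A, ∠I = -70.8°.

I = 0.2299∠-70.8° A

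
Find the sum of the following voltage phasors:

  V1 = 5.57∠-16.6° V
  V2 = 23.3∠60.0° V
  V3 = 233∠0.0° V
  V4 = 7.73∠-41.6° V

Step 1 — Convert each phasor to rectangular form:
  V1 = 5.57·(cos(-16.6°) + j·sin(-16.6°)) = 5.338 - j1.591 V
  V2 = 23.3·(cos(60.0°) + j·sin(60.0°)) = 11.65 + j20.18 V
  V3 = 233·(cos(0.0°) + j·sin(0.0°)) = 233 V
  V4 = 7.73·(cos(-41.6°) + j·sin(-41.6°)) = 5.78 - j5.132 V
Step 2 — Sum components: V_total = 255.8 + j13.45 V.
Step 3 — Convert to polar: |V_total| = 256.1 V, ∠V_total = 3.0°.

V_total = 256.1∠3.0° V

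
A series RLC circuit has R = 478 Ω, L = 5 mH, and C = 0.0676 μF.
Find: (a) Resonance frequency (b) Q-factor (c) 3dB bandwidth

Step 1 — Resonance condition Im(Z)=0 gives ω₀ = 1/√(LC).
Step 2 — ω₀ = 1/√(0.005·6.76e-08) = 5.439e+04 rad/s.
Step 3 — f₀ = ω₀/(2π) = 8657 Hz.
Step 4 — Series Q: Q = ω₀L/R = 5.439e+04·0.005/478 = 0.569.
Step 5 — 3dB bandwidth: Δω = ω₀/Q = 9.56e+04 rad/s; BW = Δω/(2π) = 1.522e+04 Hz.

(a) f₀ = 8657 Hz  (b) Q = 0.569  (c) BW = 1.522e+04 Hz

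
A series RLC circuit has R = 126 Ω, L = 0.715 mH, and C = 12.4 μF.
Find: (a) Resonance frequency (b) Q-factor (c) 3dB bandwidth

Step 1 — Resonance condition Im(Z)=0 gives ω₀ = 1/√(LC).
Step 2 — ω₀ = 1/√(0.000715·1.24e-05) = 1.062e+04 rad/s.
Step 3 — f₀ = ω₀/(2π) = 1690 Hz.
Step 4 — Series Q: Q = ω₀L/R = 1.062e+04·0.000715/126 = 0.06027.
Step 5 — 3dB bandwidth: Δω = ω₀/Q = 1.762e+05 rad/s; BW = Δω/(2π) = 2.805e+04 Hz.

(a) f₀ = 1690 Hz  (b) Q = 0.06027  (c) BW = 2.805e+04 Hz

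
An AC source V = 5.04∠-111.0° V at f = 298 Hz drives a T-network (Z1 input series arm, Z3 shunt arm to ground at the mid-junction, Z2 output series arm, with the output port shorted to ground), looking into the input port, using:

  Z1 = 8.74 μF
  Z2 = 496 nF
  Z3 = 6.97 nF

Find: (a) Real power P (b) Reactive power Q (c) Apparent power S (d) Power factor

Step 1 — Angular frequency: ω = 2π·f = 2π·298 = 1872 rad/s.
Step 2 — Component impedances:
  Z1: Z = 1/(jωC) = -j/(ω·C) = 0 - j61.11 Ω
  Z2: Z = 1/(jωC) = -j/(ω·C) = 0 - j1077 Ω
  Z3: Z = 1/(jωC) = -j/(ω·C) = 0 - j7.663e+04 Ω
Step 3 — With the output port shorted to ground, the output series arm Z2 runs from the junction to ground; the shunt arm Z3 also runs from the junction to ground. They appear in parallel: Z3 || Z2 = 0 - j1062 Ω.
Step 4 — Series with input arm Z1: Z_in = Z1 + (Z3 || Z2) = 0 - j1123 Ω = 1123∠-90.0° Ω.
Step 5 — Source phasor: V = 5.04∠-111.0° V = -1.806 - j4.705 V.
Step 6 — Current: I = V / Z = 0.00419 - j0.001608 A = 0.004488∠-21.0° A.
Step 7 — Complex power: S = V·I* = 0 - j0.02262 VA.
Step 8 — Real power: P = Re(S) = 0 W.
Step 9 — Reactive power: Q = Im(S) = -0.02262 VAR.
Step 10 — Apparent power: |S| = 0.02262 VA.
Step 11 — Power factor: PF = P/|S| = 0 (leading).

(a) P = 0 W  (b) Q = -0.02262 VAR  (c) S = 0.02262 VA  (d) PF = 0 (leading)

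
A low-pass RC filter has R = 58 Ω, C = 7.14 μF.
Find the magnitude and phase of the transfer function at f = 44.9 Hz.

Step 1 — Angular frequency: ω = 2π·44.9 = 282.1 rad/s.
Step 2 — Transfer function: H(jω) = 1/(1 + jωRC).
Step 3 — Denominator: 1 + jωRC = 1 + j·282.1·58·7.14e-06 = 1 + j0.1168.
Step 4 — H = 0.9865 - j0.1153.
Step 5 — Magnitude: |H| = 0.9932 (-0.1 dB); phase: φ = -6.7°.

|H| = 0.9932 (-0.1 dB), φ = -6.7°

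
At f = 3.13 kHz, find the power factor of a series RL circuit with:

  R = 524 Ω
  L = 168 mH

Step 1 — Angular frequency: ω = 2π·f = 2π·3130 = 1.967e+04 rad/s.
Step 2 — Component impedances:
  R: Z = R = 524 Ω
  L: Z = jωL = j·1.967e+04·0.168 = 0 + j3304 Ω
Step 3 — Series combination: Z_total = R + L = 524 + j3304 Ω = 3345∠81.0° Ω.
Step 4 — Power factor: PF = cos(φ) = Re(Z)/|Z| = 524/3345.2 = 0.1566.
Step 5 — Type: Im(Z) = 3304 ⇒ lagging (phase φ = 81.0°).

PF = 0.1566 (lagging, φ = 81.0°)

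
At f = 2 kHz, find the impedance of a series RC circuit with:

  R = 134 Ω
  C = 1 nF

Step 1 — Angular frequency: ω = 2π·f = 2π·2000 = 1.257e+04 rad/s.
Step 2 — Component impedances:
  R: Z = R = 134 Ω
  C: Z = 1/(jωC) = -j/(ω·C) = 0 - j7.958e+04 Ω
Step 3 — Series combination: Z_total = R + C = 134 - j7.958e+04 Ω = 7.958e+04∠-89.9° Ω.

Z = 134 - j7.958e+04 Ω = 7.958e+04∠-89.9° Ω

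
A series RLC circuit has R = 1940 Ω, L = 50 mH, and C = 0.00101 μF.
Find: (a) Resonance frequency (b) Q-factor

Step 1 — Resonance condition Im(Z)=0 gives ω₀ = 1/√(LC).
Step 2 — ω₀ = 1/√(0.05·1.01e-09) = 1.407e+05 rad/s.
Step 3 — f₀ = ω₀/(2π) = 2.24e+04 Hz.
Step 4 — Series Q: Q = ω₀L/R = 1.407e+05·0.05/1940 = 3.627.

(a) f₀ = 2.24e+04 Hz  (b) Q = 3.627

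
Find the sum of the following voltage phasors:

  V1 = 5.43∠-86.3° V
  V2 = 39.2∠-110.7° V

Step 1 — Convert each phasor to rectangular form:
  V1 = 5.43·(cos(-86.3°) + j·sin(-86.3°)) = 0.3504 - j5.419 V
  V2 = 39.2·(cos(-110.7°) + j·sin(-110.7°)) = -13.86 - j36.67 V
Step 2 — Sum components: V_total = -13.51 - j42.09 V.
Step 3 — Convert to polar: |V_total| = 44.2 V, ∠V_total = -107.8°.

V_total = 44.2∠-107.8° V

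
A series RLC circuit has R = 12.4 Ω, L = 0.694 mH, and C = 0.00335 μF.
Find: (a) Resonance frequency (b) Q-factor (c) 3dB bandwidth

Step 1 — Resonance: ω₀ = 1/√(LC) = 1/√(0.000694·3.35e-09) = 6.558e+05 rad/s.
Step 2 — f₀ = ω₀/(2π) = 1.044e+05 Hz.
Step 3 — Series Q: Q = ω₀L/R = 6.558e+05·0.000694/12.4 = 36.71.
Step 4 — Bandwidth: Δω = ω₀/Q = 1.787e+04 rad/s; BW = Δω/(2π) = 2844 Hz.

(a) f₀ = 1.044e+05 Hz  (b) Q = 36.71  (c) BW = 2844 Hz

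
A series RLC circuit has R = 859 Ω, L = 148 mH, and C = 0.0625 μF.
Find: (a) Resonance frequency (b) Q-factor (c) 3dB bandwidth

Step 1 — Resonance condition Im(Z)=0 gives ω₀ = 1/√(LC).
Step 2 — ω₀ = 1/√(0.148·6.25e-08) = 1.04e+04 rad/s.
Step 3 — f₀ = ω₀/(2π) = 1655 Hz.
Step 4 — Series Q: Q = ω₀L/R = 1.04e+04·0.148/859 = 1.791.
Step 5 — 3dB bandwidth: Δω = ω₀/Q = 5804 rad/s; BW = Δω/(2π) = 923.7 Hz.

(a) f₀ = 1655 Hz  (b) Q = 1.791  (c) BW = 923.7 Hz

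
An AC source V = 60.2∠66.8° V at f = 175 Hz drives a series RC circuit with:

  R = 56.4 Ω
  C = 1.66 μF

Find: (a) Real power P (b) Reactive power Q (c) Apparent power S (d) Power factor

Step 1 — Angular frequency: ω = 2π·f = 2π·175 = 1100 rad/s.
Step 2 — Component impedances:
  R: Z = R = 56.4 Ω
  C: Z = 1/(jωC) = -j/(ω·C) = 0 - j547.9 Ω
Step 3 — Series combination: Z_total = R + C = 56.4 - j547.9 Ω = 550.8∠-84.1° Ω.
Step 4 — Source phasor: V = 60.2∠66.8° V = 23.72 + j55.33 V.
Step 5 — Current: I = V / Z = -0.09553 + j0.05312 A = 0.1093∠150.9° A.
Step 6 — Complex power: S = V·I* = 0.6738 - j6.545 VA.
Step 7 — Real power: P = Re(S) = 0.6738 W.
Step 8 — Reactive power: Q = Im(S) = -6.545 VAR.
Step 9 — Apparent power: |S| = 6.58 VA.
Step 10 — Power factor: PF = P/|S| = 0.1024 (leading).

(a) P = 0.6738 W  (b) Q = -6.545 VAR  (c) S = 6.58 VA  (d) PF = 0.1024 (leading)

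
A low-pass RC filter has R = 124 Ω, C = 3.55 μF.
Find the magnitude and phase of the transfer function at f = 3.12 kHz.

Step 1 — Angular frequency: ω = 2π·3120 = 1.96e+04 rad/s.
Step 2 — Transfer function: H(jω) = 1/(1 + jωRC).
Step 3 — Denominator: 1 + jωRC = 1 + j·1.96e+04·124·3.55e-06 = 1 + j8.629.
Step 4 — H = 0.01325 - j0.1143.
Step 5 — Magnitude: |H| = 0.1151 (-18.8 dB); phase: φ = -83.4°.

|H| = 0.1151 (-18.8 dB), φ = -83.4°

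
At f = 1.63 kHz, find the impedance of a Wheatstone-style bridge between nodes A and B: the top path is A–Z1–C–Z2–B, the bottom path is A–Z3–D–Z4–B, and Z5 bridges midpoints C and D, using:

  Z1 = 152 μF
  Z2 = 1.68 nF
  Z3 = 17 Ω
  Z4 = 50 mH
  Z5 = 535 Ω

Step 1 — Angular frequency: ω = 2π·f = 2π·1630 = 1.024e+04 rad/s.
Step 2 — Component impedances:
  Z1: Z = 1/(jωC) = -j/(ω·C) = 0 - j0.6424 Ω
  Z2: Z = 1/(jωC) = -j/(ω·C) = 0 - j5.812e+04 Ω
  Z3: Z = R = 17 Ω
  Z4: Z = jωL = j·1.024e+04·0.05 = 0 + j512.1 Ω
  Z5: Z = R = 535 Ω
Step 3 — Bridge requires nodal analysis (the Z5 bridge couples midpoints C and D, so the two paths cannot be reduced to a simple series/parallel combination). Setting node B to ground and injecting 1 A at node A, the 3-node admittance system at A, C, D solves to V_A = Z_AB = 16.77 + j516.6 Ω = 516.9∠88.1° Ω.

Z = 16.77 + j516.6 Ω = 516.9∠88.1° Ω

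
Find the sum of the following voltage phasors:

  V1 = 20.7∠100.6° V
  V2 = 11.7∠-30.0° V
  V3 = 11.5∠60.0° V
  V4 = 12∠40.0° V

Step 1 — Convert each phasor to rectangular form:
  V1 = 20.7·(cos(100.6°) + j·sin(100.6°)) = -3.808 + j20.35 V
  V2 = 11.7·(cos(-30.0°) + j·sin(-30.0°)) = 10.13 - j5.85 V
  V3 = 11.5·(cos(60.0°) + j·sin(60.0°)) = 5.75 + j9.959 V
  V4 = 12·(cos(40.0°) + j·sin(40.0°)) = 9.193 + j7.713 V
Step 2 — Sum components: V_total = 21.27 + j32.17 V.
Step 3 — Convert to polar: |V_total| = 38.56 V, ∠V_total = 56.5°.

V_total = 38.56∠56.5° V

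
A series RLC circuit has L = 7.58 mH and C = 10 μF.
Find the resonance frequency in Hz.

Step 1 — Resonance condition Im(Z)=0 gives ω₀ = 1/√(LC).
Step 2 — ω₀ = 1/√(0.00758·1e-05) = 3632 rad/s.
Step 3 — f₀ = ω₀/(2π) = 578.1 Hz.

f₀ = 578.1 Hz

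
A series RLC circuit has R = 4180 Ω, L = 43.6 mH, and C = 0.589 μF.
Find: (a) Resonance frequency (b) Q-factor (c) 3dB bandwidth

Step 1 — Resonance: ω₀ = 1/√(LC) = 1/√(0.0436·5.89e-07) = 6240 rad/s.
Step 2 — f₀ = ω₀/(2π) = 993.2 Hz.
Step 3 — Series Q: Q = ω₀L/R = 6240·0.0436/4180 = 0.06509.
Step 4 — Bandwidth: Δω = ω₀/Q = 9.587e+04 rad/s; BW = Δω/(2π) = 1.526e+04 Hz.

(a) f₀ = 993.2 Hz  (b) Q = 0.06509  (c) BW = 1.526e+04 Hz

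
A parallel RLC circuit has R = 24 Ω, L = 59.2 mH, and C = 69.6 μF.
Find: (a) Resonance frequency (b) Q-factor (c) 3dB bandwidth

Step 1 — Resonance: ω₀ = 1/√(LC) = 1/√(0.0592·6.96e-05) = 492.6 rad/s.
Step 2 — f₀ = ω₀/(2π) = 78.41 Hz.
Step 3 — Parallel Q: Q = R/(ω₀L) = 24/(492.6·0.0592) = 0.8229.
Step 4 — Bandwidth: Δω = ω₀/Q = 598.7 rad/s; BW = Δω/(2π) = 95.28 Hz.

(a) f₀ = 78.41 Hz  (b) Q = 0.8229  (c) BW = 95.28 Hz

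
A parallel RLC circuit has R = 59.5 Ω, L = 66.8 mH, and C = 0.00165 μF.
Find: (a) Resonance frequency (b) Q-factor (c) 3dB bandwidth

Step 1 — Resonance: ω₀ = 1/√(LC) = 1/√(0.0668·1.65e-09) = 9.525e+04 rad/s.
Step 2 — f₀ = ω₀/(2π) = 1.516e+04 Hz.
Step 3 — Parallel Q: Q = R/(ω₀L) = 59.5/(9.525e+04·0.0668) = 0.009351.
Step 4 — Bandwidth: Δω = ω₀/Q = 1.019e+07 rad/s; BW = Δω/(2π) = 1.621e+06 Hz.

(a) f₀ = 1.516e+04 Hz  (b) Q = 0.009351  (c) BW = 1.621e+06 Hz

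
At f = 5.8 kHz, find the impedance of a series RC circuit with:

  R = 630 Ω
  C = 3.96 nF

Step 1 — Angular frequency: ω = 2π·f = 2π·5800 = 3.644e+04 rad/s.
Step 2 — Component impedances:
  R: Z = R = 630 Ω
  C: Z = 1/(jωC) = -j/(ω·C) = 0 - j6929 Ω
Step 3 — Series combination: Z_total = R + C = 630 - j6929 Ω = 6958∠-84.8° Ω.

Z = 630 - j6929 Ω = 6958∠-84.8° Ω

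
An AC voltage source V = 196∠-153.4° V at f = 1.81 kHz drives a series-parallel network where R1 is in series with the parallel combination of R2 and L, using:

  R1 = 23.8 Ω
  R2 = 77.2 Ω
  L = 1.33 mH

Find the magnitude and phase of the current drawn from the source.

Step 1 — Angular frequency: ω = 2π·f = 2π·1810 = 1.137e+04 rad/s.
Step 2 — Component impedances:
  R1: Z = R = 23.8 Ω
  R2: Z = R = 77.2 Ω
  L: Z = jωL = j·1.137e+04·0.00133 = 0 + j15.13 Ω
Step 3 — Parallel branch: R2 || L = 1/(1/R2 + 1/L) = 2.854 + j14.57 Ω.
Step 4 — Series with R1: Z_total = R1 + (R2 || L) = 26.65 + j14.57 Ω = 30.37∠28.7° Ω.
Step 5 — Source phasor: V = 196∠-153.4° V = -175.3 - j87.76 V.
Step 6 — Ohm's law: I = V / Z_total = (-175.3 - j87.76) / (26.65 + j14.57) = -6.449 + j0.2316 A.
Step 7 — Convert to polar: |I| = 6.453 A, ∠I = 177.9°.

I = 6.453∠177.9° A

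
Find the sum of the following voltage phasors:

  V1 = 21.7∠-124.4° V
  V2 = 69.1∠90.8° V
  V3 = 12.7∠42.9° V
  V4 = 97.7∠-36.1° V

Step 1 — Convert each phasor to rectangular form:
  V1 = 21.7·(cos(-124.4°) + j·sin(-124.4°)) = -12.26 - j17.9 V
  V2 = 69.1·(cos(90.8°) + j·sin(90.8°)) = -0.9648 + j69.09 V
  V3 = 12.7·(cos(42.9°) + j·sin(42.9°)) = 9.303 + j8.645 V
  V4 = 97.7·(cos(-36.1°) + j·sin(-36.1°)) = 78.94 - j57.56 V
Step 2 — Sum components: V_total = 75.02 + j2.269 V.
Step 3 — Convert to polar: |V_total| = 75.05 V, ∠V_total = 1.7°.

V_total = 75.05∠1.7° V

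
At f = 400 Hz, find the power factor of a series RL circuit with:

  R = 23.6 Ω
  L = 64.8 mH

Step 1 — Angular frequency: ω = 2π·f = 2π·400 = 2513 rad/s.
Step 2 — Component impedances:
  R: Z = R = 23.6 Ω
  L: Z = jωL = j·2513·0.0648 = 0 + j162.9 Ω
Step 3 — Series combination: Z_total = R + L = 23.6 + j162.9 Ω = 164.6∠81.8° Ω.
Step 4 — Power factor: PF = cos(φ) = Re(Z)/|Z| = 23.6/164.6 = 0.1434.
Step 5 — Type: Im(Z) = 162.9 ⇒ lagging (phase φ = 81.8°).

PF = 0.1434 (lagging, φ = 81.8°)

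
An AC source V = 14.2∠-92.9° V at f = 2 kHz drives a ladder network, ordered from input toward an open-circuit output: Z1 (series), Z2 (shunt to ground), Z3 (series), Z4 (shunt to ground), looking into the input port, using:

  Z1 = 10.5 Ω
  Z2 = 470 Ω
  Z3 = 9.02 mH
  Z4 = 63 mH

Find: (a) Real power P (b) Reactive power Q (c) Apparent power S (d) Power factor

Step 1 — Angular frequency: ω = 2π·f = 2π·2000 = 1.257e+04 rad/s.
Step 2 — Component impedances:
  Z1: Z = R = 10.5 Ω
  Z2: Z = R = 470 Ω
  Z3: Z = jωL = j·1.257e+04·0.00902 = 0 + j113.3 Ω
  Z4: Z = jωL = j·1.257e+04·0.063 = 0 + j791.7 Ω
Step 3 — Ladder network (open output): work backward from the far end, alternating series and parallel combinations. Z_in = 380.7 + j192.2 Ω = 426.5∠26.8° Ω.
Step 4 — Source phasor: V = 14.2∠-92.9° V = -0.7184 - j14.18 V.
Step 5 — Current: I = V / Z = -0.01649 - j0.02893 A = 0.0333∠-119.7° A.
Step 6 — Complex power: S = V·I* = 0.4221 + j0.2131 VA.
Step 7 — Real power: P = Re(S) = 0.4221 W.
Step 8 — Reactive power: Q = Im(S) = 0.2131 VAR.
Step 9 — Apparent power: |S| = 0.4728 VA.
Step 10 — Power factor: PF = P/|S| = 0.8926 (lagging).

(a) P = 0.4221 W  (b) Q = 0.2131 VAR  (c) S = 0.4728 VA  (d) PF = 0.8926 (lagging)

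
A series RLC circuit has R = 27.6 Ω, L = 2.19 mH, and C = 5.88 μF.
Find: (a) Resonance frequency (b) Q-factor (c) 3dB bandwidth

Step 1 — Resonance: ω₀ = 1/√(LC) = 1/√(0.00219·5.88e-06) = 8812 rad/s.
Step 2 — f₀ = ω₀/(2π) = 1403 Hz.
Step 3 — Series Q: Q = ω₀L/R = 8812·0.00219/27.6 = 0.6992.
Step 4 — Bandwidth: Δω = ω₀/Q = 1.26e+04 rad/s; BW = Δω/(2π) = 2006 Hz.

(a) f₀ = 1403 Hz  (b) Q = 0.6992  (c) BW = 2006 Hz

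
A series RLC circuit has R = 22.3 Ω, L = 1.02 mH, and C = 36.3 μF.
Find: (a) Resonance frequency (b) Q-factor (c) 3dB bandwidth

Step 1 — Resonance: ω₀ = 1/√(LC) = 1/√(0.00102·3.63e-05) = 5197 rad/s.
Step 2 — f₀ = ω₀/(2π) = 827.1 Hz.
Step 3 — Series Q: Q = ω₀L/R = 5197·0.00102/22.3 = 0.2377.
Step 4 — Bandwidth: Δω = ω₀/Q = 2.186e+04 rad/s; BW = Δω/(2π) = 3480 Hz.

(a) f₀ = 827.1 Hz  (b) Q = 0.2377  (c) BW = 3480 Hz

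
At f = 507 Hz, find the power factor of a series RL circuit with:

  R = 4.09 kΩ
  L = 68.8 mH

Step 1 — Angular frequency: ω = 2π·f = 2π·507 = 3186 rad/s.
Step 2 — Component impedances:
  R: Z = R = 4090 Ω
  L: Z = jωL = j·3186·0.0688 = 0 + j219.2 Ω
Step 3 — Series combination: Z_total = R + L = 4090 + j219.2 Ω = 4096∠3.1° Ω.
Step 4 — Power factor: PF = cos(φ) = Re(Z)/|Z| = 4090/4095.9 = 0.9986.
Step 5 — Type: Im(Z) = 219.2 ⇒ lagging (phase φ = 3.1°).

PF = 0.9986 (lagging, φ = 3.1°)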